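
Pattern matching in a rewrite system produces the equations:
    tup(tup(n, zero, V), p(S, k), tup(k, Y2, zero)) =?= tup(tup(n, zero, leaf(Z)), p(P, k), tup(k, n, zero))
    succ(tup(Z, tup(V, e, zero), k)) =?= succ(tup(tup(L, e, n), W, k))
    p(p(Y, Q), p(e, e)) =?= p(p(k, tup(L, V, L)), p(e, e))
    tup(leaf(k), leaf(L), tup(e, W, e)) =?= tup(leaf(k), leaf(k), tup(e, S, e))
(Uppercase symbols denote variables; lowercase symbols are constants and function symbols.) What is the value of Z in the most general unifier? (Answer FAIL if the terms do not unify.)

Decompose tup/3: tup(n, zero, V) =?= tup(n, zero, leaf(Z)),  p(S, k) =?= p(P, k),  tup(k, Y2, zero) =?= tup(k, n, zero).
Decompose tup/3: n =?= n,  zero =?= zero,  V =?= leaf(Z).
Delete trivial equation n =?= n.
Delete trivial equation zero =?= zero.
Bind V := leaf(Z); substituting into the 2 remaining equations that mention V gives: succ(tup(Z, tup(leaf(Z), e, zero), k)) =?= succ(tup(tup(L, e, n), W, k)),  p(p(Y, Q), p(e, e)) =?= p(p(k, tup(L, leaf(Z), L)), p(e, e)).
Decompose p/2: S =?= P,  k =?= k.
Bind S := P; substituting into the one remaining equation that mentions S gives: tup(leaf(k), leaf(L), tup(e, W, e)) =?= tup(leaf(k), leaf(k), tup(e, P, e)).
Delete trivial equation k =?= k.
Decompose tup/3: k =?= k,  Y2 =?= n,  zero =?= zero.
Delete trivial equation k =?= k.
Bind Y2 := n; no other remaining equation mentions Y2.
Delete trivial equation zero =?= zero.
Decompose succ/1: tup(Z, tup(leaf(Z), e, zero), k) =?= tup(tup(L, e, n), W, k).
Decompose tup/3: Z =?= tup(L, e, n),  tup(leaf(Z), e, zero) =?= W,  k =?= k.
Bind Z := tup(L, e, n); substituting into the 2 remaining equations that mention Z gives: tup(leaf(tup(L, e, n)), e, zero) =?= W,  p(p(Y, Q), p(e, e)) =?= p(p(k, tup(L, leaf(tup(L, e, n)), L)), p(e, e)). Substituting into the earlier binding gives V := leaf(tup(L, e, n)).
Bind W := tup(leaf(tup(L, e, n)), e, zero); substituting into the one remaining equation that mentions W gives: tup(leaf(k), leaf(L), tup(e, tup(leaf(tup(L, e, n)), e, zero), e)) =?= tup(leaf(k), leaf(k), tup(e, P, e)).
Delete trivial equation k =?= k.
Decompose p/2: p(Y, Q) =?= p(k, tup(L, leaf(tup(L, e, n)), L)),  p(e, e) =?= p(e, e).
Decompose p/2: Y =?= k,  Q =?= tup(L, leaf(tup(L, e, n)), L).
Bind Y := k; no other remaining equation mentions Y.
Bind Q := tup(L, leaf(tup(L, e, n)), L); no other remaining equation mentions Q.
Delete trivial equation p(e, e) =?= p(e, e).
Decompose tup/3: leaf(k) =?= leaf(k),  leaf(L) =?= leaf(k),  tup(e, tup(leaf(tup(L, e, n)), e, zero), e) =?= tup(e, P, e).
Delete trivial equation leaf(k) =?= leaf(k).
Decompose leaf/1: L =?= k.
Bind L := k; substituting into the remaining equation gives: tup(e, tup(leaf(tup(k, e, n)), e, zero), e) =?= tup(e, P, e). Substituting into the earlier bindings gives V := leaf(tup(k, e, n)), Z := tup(k, e, n), W := tup(leaf(tup(k, e, n)), e, zero), Q := tup(k, leaf(tup(k, e, n)), k).
Decompose tup/3: e =?= e,  tup(leaf(tup(k, e, n)), e, zero) =?= P,  e =?= e.
Delete trivial equation e =?= e.
Bind P := tup(leaf(tup(k, e, n)), e, zero); no other remaining equation mentions P. Substituting into the earlier binding gives S := tup(leaf(tup(k, e, n)), e, zero).
Delete trivial equation e =?= e.
MGU = { V := leaf(tup(k, e, n)), S := tup(leaf(tup(k, e, n)), e, zero), Y2 := n, Z := tup(k, e, n), W := tup(leaf(tup(k, e, n)), e, zero), Y := k, Q := tup(k, leaf(tup(k, e, n)), k), L := k, P := tup(leaf(tup(k, e, n)), e, zero) }, so Z := tup(k, e, n).

tup(k, e, n)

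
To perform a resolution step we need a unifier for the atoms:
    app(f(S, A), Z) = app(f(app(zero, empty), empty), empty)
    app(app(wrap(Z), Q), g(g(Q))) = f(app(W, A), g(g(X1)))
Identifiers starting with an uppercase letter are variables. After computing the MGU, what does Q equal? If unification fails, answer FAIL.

FAIL

Decompose app/2: f(S, A) = f(app(zero, empty), empty),  Z = empty.
Decompose f/2: S = app(zero, empty),  A = empty.
Bind S := app(zero, empty); no other remaining equation mentions S.
Bind A := empty; substituting into the one remaining equation that mentions A gives: app(app(wrap(Z), Q), g(g(Q))) = f(app(W, empty), g(g(X1))).
Bind Z := empty; substituting into the remaining equation gives: app(app(wrap(empty), Q), g(g(Q))) = f(app(W, empty), g(g(X1))).
Clash: head symbols differ (app/2 vs f/2); no unifier exists.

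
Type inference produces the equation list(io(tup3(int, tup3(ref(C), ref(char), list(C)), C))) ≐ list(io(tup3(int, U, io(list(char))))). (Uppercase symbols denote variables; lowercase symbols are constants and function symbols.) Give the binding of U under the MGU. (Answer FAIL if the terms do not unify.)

tup3(ref(io(list(char))), ref(char), list(io(list(char))))

Decompose list/1: io(tup3(int, tup3(ref(C), ref(char), list(C)), C)) ≐ io(tup3(int, U, io(list(char)))).
Decompose io/1: tup3(int, tup3(ref(C), ref(char), list(C)), C) ≐ tup3(int, U, io(list(char))).
Decompose tup3/3: int ≐ int,  tup3(ref(C), ref(char), list(C)) ≐ U,  C ≐ io(list(char)).
Delete trivial equation int ≐ int.
Bind U := tup3(ref(C), ref(char), list(C)); no other remaining equation mentions U.
Bind C := io(list(char)). Substituting into the earlier binding gives U := tup3(ref(io(list(char))), ref(char), list(io(list(char)))).
MGU = { U -> tup3(ref(io(list(char))), ref(char), list(io(list(char)))), C -> io(list(char)) }, so U -> tup3(ref(io(list(char))), ref(char), list(io(list(char)))).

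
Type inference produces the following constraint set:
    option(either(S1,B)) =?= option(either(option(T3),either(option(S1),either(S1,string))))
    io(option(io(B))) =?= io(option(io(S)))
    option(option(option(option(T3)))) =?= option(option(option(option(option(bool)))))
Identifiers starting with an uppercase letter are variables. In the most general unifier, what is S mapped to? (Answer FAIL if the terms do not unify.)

Decompose option/1: either(S1,B) =?= either(option(T3),either(option(S1),either(S1,string))).
Decompose either/2: S1 =?= option(T3),  B =?= either(option(S1),either(S1,string)).
Bind S1 := option(T3); substituting into the one remaining equation that mentions S1 gives: B =?= either(option(option(T3)),either(option(T3),string)).
Bind B := either(option(option(T3)),either(option(T3),string)); substituting into the one remaining equation that mentions B gives: io(option(io(either(option(option(T3)),either(option(T3),string))))) =?= io(option(io(S))).
Decompose io/1: option(io(either(option(option(T3)),either(option(T3),string)))) =?= option(io(S)).
Decompose option/1: io(either(option(option(T3)),either(option(T3),string))) =?= io(S).
Decompose io/1: either(option(option(T3)),either(option(T3),string)) =?= S.
Bind S := either(option(option(T3)),either(option(T3),string)); no other remaining equation mentions S.
Decompose option/1: option(option(option(T3))) =?= option(option(option(option(bool)))).
Decompose option/1: option(option(T3)) =?= option(option(option(bool))).
Decompose option/1: option(T3) =?= option(option(bool)).
Decompose option/1: T3 =?= option(bool).
Bind T3 := option(bool). Substituting into the earlier bindings gives S1 := option(option(bool)), B := either(option(option(option(bool))),either(option(option(bool)),string)), S := either(option(option(option(bool))),either(option(option(bool)),string)).
MGU = { S1 := option(option(bool)), B := either(option(option(option(bool))),either(option(option(bool)),string)), S := either(option(option(option(bool))),either(option(option(bool)),string)), T3 := option(bool) }, so S := either(option(option(option(bool))),either(option(option(bool)),string)).

either(option(option(option(bool))),either(option(option(bool)),string))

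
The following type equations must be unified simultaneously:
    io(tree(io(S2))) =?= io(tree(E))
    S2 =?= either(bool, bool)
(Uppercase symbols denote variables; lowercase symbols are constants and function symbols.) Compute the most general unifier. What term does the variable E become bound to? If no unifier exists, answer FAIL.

io(either(bool, bool))

Decompose io/1: tree(io(S2)) =?= tree(E).
Decompose tree/1: io(S2) =?= E.
Bind E := io(S2); no other remaining equation mentions E.
Bind S2 := either(bool, bool). Substituting into the earlier binding gives E := io(either(bool, bool)).
MGU = { E -> io(either(bool, bool)), S2 -> either(bool, bool) }, so E -> io(either(bool, bool)).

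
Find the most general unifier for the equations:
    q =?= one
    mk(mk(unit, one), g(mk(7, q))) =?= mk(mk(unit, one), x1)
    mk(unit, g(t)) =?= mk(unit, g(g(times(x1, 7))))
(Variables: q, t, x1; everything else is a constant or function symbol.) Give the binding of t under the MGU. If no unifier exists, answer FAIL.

Bind q := one; substituting into the one remaining equation that mentions q gives: mk(mk(unit, one), g(mk(7, one))) =?= mk(mk(unit, one), x1).
Decompose mk/2: mk(unit, one) =?= mk(unit, one),  g(mk(7, one)) =?= x1.
Delete trivial equation mk(unit, one) =?= mk(unit, one).
Bind x1 := g(mk(7, one)); substituting into the remaining equation gives: mk(unit, g(t)) =?= mk(unit, g(g(times(g(mk(7, one)), 7)))).
Decompose mk/2: unit =?= unit,  g(t) =?= g(g(times(g(mk(7, one)), 7))).
Delete trivial equation unit =?= unit.
Decompose g/1: t =?= g(times(g(mk(7, one)), 7)).
Bind t := g(times(g(mk(7, one)), 7)).
MGU = { q ↦ one, x1 ↦ g(mk(7, one)), t ↦ g(times(g(mk(7, one)), 7)) }, so t ↦ g(times(g(mk(7, one)), 7)).

g(times(g(mk(7, one)), 7))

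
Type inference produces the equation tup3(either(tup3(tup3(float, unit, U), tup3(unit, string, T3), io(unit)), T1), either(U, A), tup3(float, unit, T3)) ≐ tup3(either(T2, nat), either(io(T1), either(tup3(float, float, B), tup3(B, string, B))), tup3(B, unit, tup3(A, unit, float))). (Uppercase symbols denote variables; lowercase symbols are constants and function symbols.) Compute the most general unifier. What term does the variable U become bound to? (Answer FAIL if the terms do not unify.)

Decompose tup3/3: either(tup3(tup3(float, unit, U), tup3(unit, string, T3), io(unit)), T1) ≐ either(T2, nat),  either(U, A) ≐ either(io(T1), either(tup3(float, float, B), tup3(B, string, B))),  tup3(float, unit, T3) ≐ tup3(B, unit, tup3(A, unit, float)).
Decompose either/2: tup3(tup3(float, unit, U), tup3(unit, string, T3), io(unit)) ≐ T2,  T1 ≐ nat.
Bind T2 := tup3(tup3(float, unit, U), tup3(unit, string, T3), io(unit)); no other remaining equation mentions T2.
Bind T1 := nat; substituting into the one remaining equation that mentions T1 gives: either(U, A) ≐ either(io(nat), either(tup3(float, float, B), tup3(B, string, B))).
Decompose either/2: U ≐ io(nat),  A ≐ either(tup3(float, float, B), tup3(B, string, B)).
Bind U := io(nat); no other remaining equation mentions U. Substituting into the earlier binding gives T2 := tup3(tup3(float, unit, io(nat)), tup3(unit, string, T3), io(unit)).
Bind A := either(tup3(float, float, B), tup3(B, string, B)); substituting into the remaining equation gives: tup3(float, unit, T3) ≐ tup3(B, unit, tup3(either(tup3(float, float, B), tup3(B, string, B)), unit, float)).
Decompose tup3/3: float ≐ B,  unit ≐ unit,  T3 ≐ tup3(either(tup3(float, float, B), tup3(B, string, B)), unit, float).
Bind B := float; substituting into the one remaining equation that mentions B gives: T3 ≐ tup3(either(tup3(float, float, float), tup3(float, string, float)), unit, float). Substituting into the earlier binding gives A := either(tup3(float, float, float), tup3(float, string, float)).
Delete trivial equation unit ≐ unit.
Bind T3 := tup3(either(tup3(float, float, float), tup3(float, string, float)), unit, float). Substituting into the earlier binding gives T2 := tup3(tup3(float, unit, io(nat)), tup3(unit, string, tup3(either(tup3(float, float, float), tup3(float, string, float)), unit, float)), io(unit)).
MGU = { T2 ↦ tup3(tup3(float, unit, io(nat)), tup3(unit, string, tup3(either(tup3(float, float, float), tup3(float, string, float)), unit, float)), io(unit)), T1 ↦ nat, U ↦ io(nat), A ↦ either(tup3(float, float, float), tup3(float, string, float)), B ↦ float, T3 ↦ tup3(either(tup3(float, float, float), tup3(float, string, float)), unit, float) }, so U ↦ io(nat).

io(nat)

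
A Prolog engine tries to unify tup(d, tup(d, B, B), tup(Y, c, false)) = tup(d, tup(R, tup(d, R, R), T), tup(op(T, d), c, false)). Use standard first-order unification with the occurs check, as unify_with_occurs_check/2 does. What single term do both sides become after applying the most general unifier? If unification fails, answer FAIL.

tup(d, tup(d, tup(d, d, d), tup(d, d, d)), tup(op(tup(d, d, d), d), c, false))

Decompose tup/3: d = d,  tup(d, B, B) = tup(R, tup(d, R, R), T),  tup(Y, c, false) = tup(op(T, d), c, false).
Delete trivial equation d = d.
Decompose tup/3: d = R,  B = tup(d, R, R),  B = T.
Bind R := d; substituting into the one remaining equation that mentions R gives: B = tup(d, d, d).
Bind B := tup(d, d, d); substituting into the one remaining equation that mentions B gives: tup(d, d, d) = T.
Bind T := tup(d, d, d); substituting into the remaining equation gives: tup(Y, c, false) = tup(op(tup(d, d, d), d), c, false).
Decompose tup/3: Y = op(tup(d, d, d), d),  c = c,  false = false.
Bind Y := op(tup(d, d, d), d); no other remaining equation mentions Y.
Delete trivial equation c = c.
Delete trivial equation false = false.
Applying the MGU to either side gives tup(d, tup(d, tup(d, d, d), tup(d, d, d)), tup(op(tup(d, d, d), d), c, false)).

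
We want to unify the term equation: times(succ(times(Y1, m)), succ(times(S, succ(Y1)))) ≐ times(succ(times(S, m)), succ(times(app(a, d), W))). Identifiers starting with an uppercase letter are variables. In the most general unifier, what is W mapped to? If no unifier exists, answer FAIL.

succ(app(a, d))

Decompose times/2: succ(times(Y1, m)) ≐ succ(times(S, m)),  succ(times(S, succ(Y1))) ≐ succ(times(app(a, d), W)).
Decompose succ/1: times(Y1, m) ≐ times(S, m).
Decompose times/2: Y1 ≐ S,  m ≐ m.
Bind Y1 := S; substituting into the one remaining equation that mentions Y1 gives: succ(times(S, succ(S))) ≐ succ(times(app(a, d), W)).
Delete trivial equation m ≐ m.
Decompose succ/1: times(S, succ(S)) ≐ times(app(a, d), W).
Decompose times/2: S ≐ app(a, d),  succ(S) ≐ W.
Bind S := app(a, d); substituting into the remaining equation gives: succ(app(a, d)) ≐ W. Substituting into the earlier binding gives Y1 := app(a, d).
Bind W := succ(app(a, d)).
MGU = { Y1 -> app(a, d), S -> app(a, d), W -> succ(app(a, d)) }, so W -> succ(app(a, d)).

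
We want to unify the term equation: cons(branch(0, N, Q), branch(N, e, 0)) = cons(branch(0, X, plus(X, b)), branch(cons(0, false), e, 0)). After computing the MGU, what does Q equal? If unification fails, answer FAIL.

plus(cons(0, false), b)

Decompose cons/2: branch(0, N, Q) = branch(0, X, plus(X, b)),  branch(N, e, 0) = branch(cons(0, false), e, 0).
Decompose branch/3: 0 = 0,  N = X,  Q = plus(X, b).
Delete trivial equation 0 = 0.
Bind N := X; substituting into the one remaining equation that mentions N gives: branch(X, e, 0) = branch(cons(0, false), e, 0).
Bind Q := plus(X, b); no other remaining equation mentions Q.
Decompose branch/3: X = cons(0, false),  e = e,  0 = 0.
Bind X := cons(0, false); no other remaining equation mentions X. Substituting into the earlier bindings gives N := cons(0, false), Q := plus(cons(0, false), b).
Delete trivial equation e = e.
Delete trivial equation 0 = 0.
MGU = { N ↦ cons(0, false), Q ↦ plus(cons(0, false), b), X ↦ cons(0, false) }, so Q ↦ plus(cons(0, false), b).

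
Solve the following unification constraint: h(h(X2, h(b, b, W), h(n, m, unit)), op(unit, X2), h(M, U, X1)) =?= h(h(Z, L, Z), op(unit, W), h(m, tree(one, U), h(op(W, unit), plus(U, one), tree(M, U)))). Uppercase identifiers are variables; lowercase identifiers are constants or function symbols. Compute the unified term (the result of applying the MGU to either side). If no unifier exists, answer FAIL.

Decompose h/3: h(X2, h(b, b, W), h(n, m, unit)) =?= h(Z, L, Z),  op(unit, X2) =?= op(unit, W),  h(M, U, X1) =?= h(m, tree(one, U), h(op(W, unit), plus(U, one), tree(M, U))).
Decompose h/3: X2 =?= Z,  h(b, b, W) =?= L,  h(n, m, unit) =?= Z.
Bind X2 := Z; substituting into the one remaining equation that mentions X2 gives: op(unit, Z) =?= op(unit, W).
Bind L := h(b, b, W); no other remaining equation mentions L.
Bind Z := h(n, m, unit); substituting into the one remaining equation that mentions Z gives: op(unit, h(n, m, unit)) =?= op(unit, W). Substituting into the earlier binding gives X2 := h(n, m, unit).
Decompose op/2: unit =?= unit,  h(n, m, unit) =?= W.
Delete trivial equation unit =?= unit.
Bind W := h(n, m, unit); substituting into the remaining equation gives: h(M, U, X1) =?= h(m, tree(one, U), h(op(h(n, m, unit), unit), plus(U, one), tree(M, U))). Substituting into the earlier binding gives L := h(b, b, h(n, m, unit)).
Decompose h/3: M =?= m,  U =?= tree(one, U),  X1 =?= h(op(h(n, m, unit), unit), plus(U, one), tree(M, U)).
Bind M := m; substituting into the one remaining equation that mentions M gives: X1 =?= h(op(h(n, m, unit), unit), plus(U, one), tree(m, U)).
Occurs check fails: U occurs in tree(one, U); the equation U =?= tree(one, U) has no finite solution.

FAIL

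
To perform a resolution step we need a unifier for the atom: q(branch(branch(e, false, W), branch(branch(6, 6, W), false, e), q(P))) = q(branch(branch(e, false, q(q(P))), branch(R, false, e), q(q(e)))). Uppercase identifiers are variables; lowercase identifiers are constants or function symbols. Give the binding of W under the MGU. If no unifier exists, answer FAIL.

Decompose q/1: branch(branch(e, false, W), branch(branch(6, 6, W), false, e), q(P)) = branch(branch(e, false, q(q(P))), branch(R, false, e), q(q(e))).
Decompose branch/3: branch(e, false, W) = branch(e, false, q(q(P))),  branch(branch(6, 6, W), false, e) = branch(R, false, e),  q(P) = q(q(e)).
Decompose branch/3: e = e,  false = false,  W = q(q(P)).
Delete trivial equation e = e.
Delete trivial equation false = false.
Bind W := q(q(P)); substituting into the one remaining equation that mentions W gives: branch(branch(6, 6, q(q(P))), false, e) = branch(R, false, e).
Decompose branch/3: branch(6, 6, q(q(P))) = R,  false = false,  e = e.
Bind R := branch(6, 6, q(q(P))); no other remaining equation mentions R.
Delete trivial equation false = false.
Delete trivial equation e = e.
Decompose q/1: P = q(e).
Bind P := q(e). Substituting into the earlier bindings gives W := q(q(q(e))), R := branch(6, 6, q(q(q(e)))).
MGU = { W -> q(q(q(e))), R -> branch(6, 6, q(q(q(e)))), P -> q(e) }, so W -> q(q(q(e))).

q(q(q(e)))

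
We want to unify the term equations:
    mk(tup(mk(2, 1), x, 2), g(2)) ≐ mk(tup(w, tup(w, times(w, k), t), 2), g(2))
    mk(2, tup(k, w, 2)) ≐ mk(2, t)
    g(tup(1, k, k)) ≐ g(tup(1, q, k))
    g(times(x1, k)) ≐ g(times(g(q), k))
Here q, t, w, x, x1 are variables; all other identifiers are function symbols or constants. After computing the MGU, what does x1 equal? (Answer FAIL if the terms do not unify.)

g(k)

Decompose mk/2: tup(mk(2, 1), x, 2) ≐ tup(w, tup(w, times(w, k), t), 2),  g(2) ≐ g(2).
Decompose tup/3: mk(2, 1) ≐ w,  x ≐ tup(w, times(w, k), t),  2 ≐ 2.
Bind w := mk(2, 1); substituting into the 2 remaining equations that mention w gives: x ≐ tup(mk(2, 1), times(mk(2, 1), k), t),  mk(2, tup(k, mk(2, 1), 2)) ≐ mk(2, t).
Bind x := tup(mk(2, 1), times(mk(2, 1), k), t); no other remaining equation mentions x.
Delete trivial equation 2 ≐ 2.
Delete trivial equation g(2) ≐ g(2).
Decompose mk/2: 2 ≐ 2,  tup(k, mk(2, 1), 2) ≐ t.
Delete trivial equation 2 ≐ 2.
Bind t := tup(k, mk(2, 1), 2); no other remaining equation mentions t. Substituting into the earlier binding gives x := tup(mk(2, 1), times(mk(2, 1), k), tup(k, mk(2, 1), 2)).
Decompose g/1: tup(1, k, k) ≐ tup(1, q, k).
Decompose tup/3: 1 ≐ 1,  k ≐ q,  k ≐ k.
Delete trivial equation 1 ≐ 1.
Bind q := k; substituting into the one remaining equation that mentions q gives: g(times(x1, k)) ≐ g(times(g(k), k)).
Delete trivial equation k ≐ k.
Decompose g/1: times(x1, k) ≐ times(g(k), k).
Decompose times/2: x1 ≐ g(k),  k ≐ k.
Bind x1 := g(k); no other remaining equation mentions x1.
Delete trivial equation k ≐ k.
MGU = { w := mk(2, 1), x := tup(mk(2, 1), times(mk(2, 1), k), tup(k, mk(2, 1), 2)), t := tup(k, mk(2, 1), 2), q := k, x1 := g(k) }, so x1 := g(k).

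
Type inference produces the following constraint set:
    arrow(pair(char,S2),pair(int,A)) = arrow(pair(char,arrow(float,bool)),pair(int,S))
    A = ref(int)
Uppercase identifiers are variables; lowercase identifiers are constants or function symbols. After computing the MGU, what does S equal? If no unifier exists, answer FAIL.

Decompose arrow/2: pair(char,S2) = pair(char,arrow(float,bool)),  pair(int,A) = pair(int,S).
Decompose pair/2: char = char,  S2 = arrow(float,bool).
Delete trivial equation char = char.
Bind S2 := arrow(float,bool); no other remaining equation mentions S2.
Decompose pair/2: int = int,  A = S.
Delete trivial equation int = int.
Bind A := S; substituting into the remaining equation gives: S = ref(int).
Bind S := ref(int). Substituting into the earlier binding gives A := ref(int).
MGU = { S2 := arrow(float,bool), A := ref(int), S := ref(int) }, so S := ref(int).

ref(int)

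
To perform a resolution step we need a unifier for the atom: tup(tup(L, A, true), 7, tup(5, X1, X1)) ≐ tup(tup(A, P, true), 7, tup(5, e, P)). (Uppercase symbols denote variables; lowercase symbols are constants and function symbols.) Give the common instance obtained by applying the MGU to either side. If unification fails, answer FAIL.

tup(tup(e, e, true), 7, tup(5, e, e))

Decompose tup/3: tup(L, A, true) ≐ tup(A, P, true),  7 ≐ 7,  tup(5, X1, X1) ≐ tup(5, e, P).
Decompose tup/3: L ≐ A,  A ≐ P,  true ≐ true.
Bind L := A; no other remaining equation mentions L.
Bind A := P; no other remaining equation mentions A. Substituting into the earlier binding gives L := P.
Delete trivial equation true ≐ true.
Delete trivial equation 7 ≐ 7.
Decompose tup/3: 5 ≐ 5,  X1 ≐ e,  X1 ≐ P.
Delete trivial equation 5 ≐ 5.
Bind X1 := e; substituting into the remaining equation gives: e ≐ P.
Bind P := e. Substituting into the earlier bindings gives L := e, A := e.
Applying the MGU to either side gives tup(tup(e, e, true), 7, tup(5, e, e)).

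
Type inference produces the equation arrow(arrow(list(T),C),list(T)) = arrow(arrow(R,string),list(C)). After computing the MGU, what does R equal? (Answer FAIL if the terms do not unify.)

Decompose arrow/2: arrow(list(T),C) = arrow(R,string),  list(T) = list(C).
Decompose arrow/2: list(T) = R,  C = string.
Bind R := list(T); no other remaining equation mentions R.
Bind C := string; substituting into the remaining equation gives: list(T) = list(string).
Decompose list/1: T = string.
Bind T := string. Substituting into the earlier binding gives R := list(string).
MGU = { R ↦ list(string), C ↦ string, T ↦ string }, so R ↦ list(string).

list(string)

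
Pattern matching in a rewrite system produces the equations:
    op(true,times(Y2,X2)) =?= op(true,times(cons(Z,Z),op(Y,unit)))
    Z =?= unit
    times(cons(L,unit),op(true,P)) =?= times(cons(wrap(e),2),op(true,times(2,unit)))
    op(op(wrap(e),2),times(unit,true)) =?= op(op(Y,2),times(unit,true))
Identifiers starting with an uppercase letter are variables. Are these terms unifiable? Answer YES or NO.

Decompose op/2: true =?= true,  times(Y2,X2) =?= times(cons(Z,Z),op(Y,unit)).
Delete trivial equation true =?= true.
Decompose times/2: Y2 =?= cons(Z,Z),  X2 =?= op(Y,unit).
Bind Y2 := cons(Z,Z); no other remaining equation mentions Y2.
Bind X2 := op(Y,unit); no other remaining equation mentions X2.
Bind Z := unit; no other remaining equation mentions Z. Substituting into the earlier binding gives Y2 := cons(unit,unit).
Decompose times/2: cons(L,unit) =?= cons(wrap(e),2),  op(true,P) =?= op(true,times(2,unit)).
Decompose cons/2: L =?= wrap(e),  unit =?= 2.
Bind L := wrap(e); no other remaining equation mentions L.
Clash: constants unit and 2 differ; no unifier exists.

NO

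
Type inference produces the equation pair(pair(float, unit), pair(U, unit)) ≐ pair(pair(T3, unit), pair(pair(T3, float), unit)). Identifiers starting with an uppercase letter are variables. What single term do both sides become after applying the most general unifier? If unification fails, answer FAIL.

Decompose pair/2: pair(float, unit) ≐ pair(T3, unit),  pair(U, unit) ≐ pair(pair(T3, float), unit).
Decompose pair/2: float ≐ T3,  unit ≐ unit.
Bind T3 := float; substituting into the one remaining equation that mentions T3 gives: pair(U, unit) ≐ pair(pair(float, float), unit).
Delete trivial equation unit ≐ unit.
Decompose pair/2: U ≐ pair(float, float),  unit ≐ unit.
Bind U := pair(float, float); no other remaining equation mentions U.
Delete trivial equation unit ≐ unit.
Applying the MGU to either side gives pair(pair(float, unit), pair(pair(float, float), unit)).

pair(pair(float, unit), pair(pair(float, float), unit))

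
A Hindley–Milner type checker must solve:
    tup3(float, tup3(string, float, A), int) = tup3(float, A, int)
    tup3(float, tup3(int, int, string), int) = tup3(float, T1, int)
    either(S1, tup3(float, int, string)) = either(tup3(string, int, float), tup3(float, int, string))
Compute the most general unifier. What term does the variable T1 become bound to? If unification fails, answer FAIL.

Decompose tup3/3: float = float,  tup3(string, float, A) = A,  int = int.
Delete trivial equation float = float.
Occurs check fails: A occurs in tup3(string, float, A); the equation A = tup3(string, float, A) has no finite solution.

FAIL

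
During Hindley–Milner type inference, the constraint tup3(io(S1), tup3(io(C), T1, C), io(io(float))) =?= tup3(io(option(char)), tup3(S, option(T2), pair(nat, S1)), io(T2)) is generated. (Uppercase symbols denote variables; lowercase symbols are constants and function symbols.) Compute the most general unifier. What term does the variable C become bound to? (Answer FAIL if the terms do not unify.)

Decompose tup3/3: io(S1) =?= io(option(char)),  tup3(io(C), T1, C) =?= tup3(S, option(T2), pair(nat, S1)),  io(io(float)) =?= io(T2).
Decompose io/1: S1 =?= option(char).
Bind S1 := option(char); substituting into the one remaining equation that mentions S1 gives: tup3(io(C), T1, C) =?= tup3(S, option(T2), pair(nat, option(char))).
Decompose tup3/3: io(C) =?= S,  T1 =?= option(T2),  C =?= pair(nat, option(char)).
Bind S := io(C); no other remaining equation mentions S.
Bind T1 := option(T2); no other remaining equation mentions T1.
Bind C := pair(nat, option(char)); no other remaining equation mentions C. Substituting into the earlier binding gives S := io(pair(nat, option(char))).
Decompose io/1: io(float) =?= T2.
Bind T2 := io(float). Substituting into the earlier binding gives T1 := option(io(float)).
MGU = { S1 -> option(char), S -> io(pair(nat, option(char))), T1 -> option(io(float)), C -> pair(nat, option(char)), T2 -> io(float) }, so C -> pair(nat, option(char)).

pair(nat, option(char))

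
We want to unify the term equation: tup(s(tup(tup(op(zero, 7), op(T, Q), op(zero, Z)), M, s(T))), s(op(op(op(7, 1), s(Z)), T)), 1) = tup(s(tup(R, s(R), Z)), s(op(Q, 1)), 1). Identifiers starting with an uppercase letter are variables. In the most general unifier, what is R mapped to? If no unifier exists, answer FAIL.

Decompose tup/3: s(tup(tup(op(zero, 7), op(T, Q), op(zero, Z)), M, s(T))) = s(tup(R, s(R), Z)),  s(op(op(op(7, 1), s(Z)), T)) = s(op(Q, 1)),  1 = 1.
Decompose s/1: tup(tup(op(zero, 7), op(T, Q), op(zero, Z)), M, s(T)) = tup(R, s(R), Z).
Decompose tup/3: tup(op(zero, 7), op(T, Q), op(zero, Z)) = R,  M = s(R),  s(T) = Z.
Bind R := tup(op(zero, 7), op(T, Q), op(zero, Z)); substituting into the one remaining equation that mentions R gives: M = s(tup(op(zero, 7), op(T, Q), op(zero, Z))).
Bind M := s(tup(op(zero, 7), op(T, Q), op(zero, Z))); no other remaining equation mentions M.
Bind Z := s(T); substituting into the one remaining equation that mentions Z gives: s(op(op(op(7, 1), s(s(T))), T)) = s(op(Q, 1)). Substituting into the earlier bindings gives R := tup(op(zero, 7), op(T, Q), op(zero, s(T))), M := s(tup(op(zero, 7), op(T, Q), op(zero, s(T)))).
Decompose s/1: op(op(op(7, 1), s(s(T))), T) = op(Q, 1).
Decompose op/2: op(op(7, 1), s(s(T))) = Q,  T = 1.
Bind Q := op(op(7, 1), s(s(T))); no other remaining equation mentions Q. Substituting into the earlier bindings gives R := tup(op(zero, 7), op(T, op(op(7, 1), s(s(T)))), op(zero, s(T))), M := s(tup(op(zero, 7), op(T, op(op(7, 1), s(s(T)))), op(zero, s(T)))).
Bind T := 1; no other remaining equation mentions T. Substituting into the earlier bindings gives R := tup(op(zero, 7), op(1, op(op(7, 1), s(s(1)))), op(zero, s(1))), M := s(tup(op(zero, 7), op(1, op(op(7, 1), s(s(1)))), op(zero, s(1)))), Z := s(1), Q := op(op(7, 1), s(s(1))).
Delete trivial equation 1 = 1.
MGU = { R ↦ tup(op(zero, 7), op(1, op(op(7, 1), s(s(1)))), op(zero, s(1))), M ↦ s(tup(op(zero, 7), op(1, op(op(7, 1), s(s(1)))), op(zero, s(1)))), Z ↦ s(1), Q ↦ op(op(7, 1), s(s(1))), T ↦ 1 }, so R ↦ tup(op(zero, 7), op(1, op(op(7, 1), s(s(1)))), op(zero, s(1))).

tup(op(zero, 7), op(1, op(op(7, 1), s(s(1)))), op(zero, s(1)))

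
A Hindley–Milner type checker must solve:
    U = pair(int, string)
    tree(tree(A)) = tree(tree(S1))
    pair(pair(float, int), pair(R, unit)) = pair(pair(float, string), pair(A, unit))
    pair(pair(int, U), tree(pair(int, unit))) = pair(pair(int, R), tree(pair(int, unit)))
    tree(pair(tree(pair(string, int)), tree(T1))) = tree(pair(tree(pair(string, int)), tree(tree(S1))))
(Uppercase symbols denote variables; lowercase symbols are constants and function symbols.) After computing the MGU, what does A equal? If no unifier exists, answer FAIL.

Bind U := pair(int, string); substituting into the one remaining equation that mentions U gives: pair(pair(int, pair(int, string)), tree(pair(int, unit))) = pair(pair(int, R), tree(pair(int, unit))).
Decompose tree/1: tree(A) = tree(S1).
Decompose tree/1: A = S1.
Bind A := S1; substituting into the one remaining equation that mentions A gives: pair(pair(float, int), pair(R, unit)) = pair(pair(float, string), pair(S1, unit)).
Decompose pair/2: pair(float, int) = pair(float, string),  pair(R, unit) = pair(S1, unit).
Decompose pair/2: float = float,  int = string.
Delete trivial equation float = float.
Clash: constants int and string differ; no unifier exists.

FAIL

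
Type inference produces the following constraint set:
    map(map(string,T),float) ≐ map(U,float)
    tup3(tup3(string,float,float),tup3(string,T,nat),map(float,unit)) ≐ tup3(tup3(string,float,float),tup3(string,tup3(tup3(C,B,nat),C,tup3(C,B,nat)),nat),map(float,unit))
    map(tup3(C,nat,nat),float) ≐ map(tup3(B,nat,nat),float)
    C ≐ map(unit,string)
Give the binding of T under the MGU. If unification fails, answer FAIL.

Decompose map/2: map(string,T) ≐ U,  float ≐ float.
Bind U := map(string,T); no other remaining equation mentions U.
Delete trivial equation float ≐ float.
Decompose tup3/3: tup3(string,float,float) ≐ tup3(string,float,float),  tup3(string,T,nat) ≐ tup3(string,tup3(tup3(C,B,nat),C,tup3(C,B,nat)),nat),  map(float,unit) ≐ map(float,unit).
Delete trivial equation tup3(string,float,float) ≐ tup3(string,float,float).
Decompose tup3/3: string ≐ string,  T ≐ tup3(tup3(C,B,nat),C,tup3(C,B,nat)),  nat ≐ nat.
Delete trivial equation string ≐ string.
Bind T := tup3(tup3(C,B,nat),C,tup3(C,B,nat)); no other remaining equation mentions T. Substituting into the earlier binding gives U := map(string,tup3(tup3(C,B,nat),C,tup3(C,B,nat))).
Delete trivial equation nat ≐ nat.
Delete trivial equation map(float,unit) ≐ map(float,unit).
Decompose map/2: tup3(C,nat,nat) ≐ tup3(B,nat,nat),  float ≐ float.
Decompose tup3/3: C ≐ B,  nat ≐ nat,  nat ≐ nat.
Bind C := B; substituting into the one remaining equation that mentions C gives: B ≐ map(unit,string). Substituting into the earlier bindings gives U := map(string,tup3(tup3(B,B,nat),B,tup3(B,B,nat))), T := tup3(tup3(B,B,nat),B,tup3(B,B,nat)).
Delete trivial equation nat ≐ nat.
Delete trivial equation nat ≐ nat.
Delete trivial equation float ≐ float.
Bind B := map(unit,string). Substituting into the earlier bindings gives U := map(string,tup3(tup3(map(unit,string),map(unit,string),nat),map(unit,string),tup3(map(unit,string),map(unit,string),nat))), T := tup3(tup3(map(unit,string),map(unit,string),nat),map(unit,string),tup3(map(unit,string),map(unit,string),nat)), C := map(unit,string).
MGU = { U := map(string,tup3(tup3(map(unit,string),map(unit,string),nat),map(unit,string),tup3(map(unit,string),map(unit,string),nat))), T := tup3(tup3(map(unit,string),map(unit,string),nat),map(unit,string),tup3(map(unit,string),map(unit,string),nat)), C := map(unit,string), B := map(unit,string) }, so T := tup3(tup3(map(unit,string),map(unit,string),nat),map(unit,string),tup3(map(unit,string),map(unit,string),nat)).

tup3(tup3(map(unit,string),map(unit,string),nat),map(unit,string),tup3(map(unit,string),map(unit,string),nat))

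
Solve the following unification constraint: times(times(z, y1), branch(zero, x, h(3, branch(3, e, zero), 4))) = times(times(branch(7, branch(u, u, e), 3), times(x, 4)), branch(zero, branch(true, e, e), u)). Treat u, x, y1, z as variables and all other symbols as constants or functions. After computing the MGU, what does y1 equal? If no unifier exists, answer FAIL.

times(branch(true, e, e), 4)

Decompose times/2: times(z, y1) = times(branch(7, branch(u, u, e), 3), times(x, 4)),  branch(zero, x, h(3, branch(3, e, zero), 4)) = branch(zero, branch(true, e, e), u).
Decompose times/2: z = branch(7, branch(u, u, e), 3),  y1 = times(x, 4).
Bind z := branch(7, branch(u, u, e), 3); no other remaining equation mentions z.
Bind y1 := times(x, 4); no other remaining equation mentions y1.
Decompose branch/3: zero = zero,  x = branch(true, e, e),  h(3, branch(3, e, zero), 4) = u.
Delete trivial equation zero = zero.
Bind x := branch(true, e, e); no other remaining equation mentions x. Substituting into the earlier binding gives y1 := times(branch(true, e, e), 4).
Bind u := h(3, branch(3, e, zero), 4). Substituting into the earlier binding gives z := branch(7, branch(h(3, branch(3, e, zero), 4), h(3, branch(3, e, zero), 4), e), 3).
MGU = { z -> branch(7, branch(h(3, branch(3, e, zero), 4), h(3, branch(3, e, zero), 4), e), 3), y1 -> times(branch(true, e, e), 4), x -> branch(true, e, e), u -> h(3, branch(3, e, zero), 4) }, so y1 -> times(branch(true, e, e), 4).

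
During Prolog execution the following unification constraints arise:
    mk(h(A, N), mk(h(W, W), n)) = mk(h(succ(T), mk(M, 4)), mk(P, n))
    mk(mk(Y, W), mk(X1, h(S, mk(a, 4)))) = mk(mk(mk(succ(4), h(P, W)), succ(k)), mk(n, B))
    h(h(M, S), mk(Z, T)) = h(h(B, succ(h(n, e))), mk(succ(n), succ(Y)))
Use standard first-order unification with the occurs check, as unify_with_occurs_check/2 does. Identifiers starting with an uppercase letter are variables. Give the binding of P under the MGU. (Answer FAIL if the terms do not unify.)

h(succ(k), succ(k))

Decompose mk/2: h(A, N) = h(succ(T), mk(M, 4)),  mk(h(W, W), n) = mk(P, n).
Decompose h/2: A = succ(T),  N = mk(M, 4).
Bind A := succ(T); no other remaining equation mentions A.
Bind N := mk(M, 4); no other remaining equation mentions N.
Decompose mk/2: h(W, W) = P,  n = n.
Bind P := h(W, W); substituting into the one remaining equation that mentions P gives: mk(mk(Y, W), mk(X1, h(S, mk(a, 4)))) = mk(mk(mk(succ(4), h(h(W, W), W)), succ(k)), mk(n, B)).
Delete trivial equation n = n.
Decompose mk/2: mk(Y, W) = mk(mk(succ(4), h(h(W, W), W)), succ(k)),  mk(X1, h(S, mk(a, 4))) = mk(n, B).
Decompose mk/2: Y = mk(succ(4), h(h(W, W), W)),  W = succ(k).
Bind Y := mk(succ(4), h(h(W, W), W)); substituting into the one remaining equation that mentions Y gives: h(h(M, S), mk(Z, T)) = h(h(B, succ(h(n, e))), mk(succ(n), succ(mk(succ(4), h(h(W, W), W))))).
Bind W := succ(k); substituting into the one remaining equation that mentions W gives: h(h(M, S), mk(Z, T)) = h(h(B, succ(h(n, e))), mk(succ(n), succ(mk(succ(4), h(h(succ(k), succ(k)), succ(k)))))). Substituting into the earlier bindings gives P := h(succ(k), succ(k)), Y := mk(succ(4), h(h(succ(k), succ(k)), succ(k))).
Decompose mk/2: X1 = n,  h(S, mk(a, 4)) = B.
Bind X1 := n; no other remaining equation mentions X1.
Bind B := h(S, mk(a, 4)); substituting into the remaining equation gives: h(h(M, S), mk(Z, T)) = h(h(h(S, mk(a, 4)), succ(h(n, e))), mk(succ(n), succ(mk(succ(4), h(h(succ(k), succ(k)), succ(k)))))).
Decompose h/2: h(M, S) = h(h(S, mk(a, 4)), succ(h(n, e))),  mk(Z, T) = mk(succ(n), succ(mk(succ(4), h(h(succ(k), succ(k)), succ(k))))).
Decompose h/2: M = h(S, mk(a, 4)),  S = succ(h(n, e)).
Bind M := h(S, mk(a, 4)); no other remaining equation mentions M. Substituting into the earlier binding gives N := mk(h(S, mk(a, 4)), 4).
Bind S := succ(h(n, e)); no other remaining equation mentions S. Substituting into the earlier bindings gives N := mk(h(succ(h(n, e)), mk(a, 4)), 4), B := h(succ(h(n, e)), mk(a, 4)), M := h(succ(h(n, e)), mk(a, 4)).
Decompose mk/2: Z = succ(n),  T = succ(mk(succ(4), h(h(succ(k), succ(k)), succ(k)))).
Bind Z := succ(n); no other remaining equation mentions Z.
Bind T := succ(mk(succ(4), h(h(succ(k), succ(k)), succ(k)))). Substituting into the earlier binding gives A := succ(succ(mk(succ(4), h(h(succ(k), succ(k)), succ(k))))).
MGU = { A ↦ succ(succ(mk(succ(4), h(h(succ(k), succ(k)), succ(k))))), N ↦ mk(h(succ(h(n, e)), mk(a, 4)), 4), P ↦ h(succ(k), succ(k)), Y ↦ mk(succ(4), h(h(succ(k), succ(k)), succ(k))), W ↦ succ(k), X1 ↦ n, B ↦ h(succ(h(n, e)), mk(a, 4)), M ↦ h(succ(h(n, e)), mk(a, 4)), S ↦ succ(h(n, e)), Z ↦ succ(n), T ↦ succ(mk(succ(4), h(h(succ(k), succ(k)), succ(k)))) }, so P ↦ h(succ(k), succ(k)).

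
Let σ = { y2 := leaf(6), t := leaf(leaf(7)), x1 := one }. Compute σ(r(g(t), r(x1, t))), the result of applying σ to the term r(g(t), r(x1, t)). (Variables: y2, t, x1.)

Replace each occurrence of t with leaf(leaf(7)).
Replace each occurrence of x1 with one.
Result: r(g(leaf(leaf(7))), r(one, leaf(leaf(7)))).

r(g(leaf(leaf(7))), r(one, leaf(leaf(7))))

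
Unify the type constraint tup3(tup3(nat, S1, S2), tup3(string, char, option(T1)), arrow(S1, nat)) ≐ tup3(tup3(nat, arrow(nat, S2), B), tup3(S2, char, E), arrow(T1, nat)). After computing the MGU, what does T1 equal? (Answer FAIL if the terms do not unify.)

Decompose tup3/3: tup3(nat, S1, S2) ≐ tup3(nat, arrow(nat, S2), B),  tup3(string, char, option(T1)) ≐ tup3(S2, char, E),  arrow(S1, nat) ≐ arrow(T1, nat).
Decompose tup3/3: nat ≐ nat,  S1 ≐ arrow(nat, S2),  S2 ≐ B.
Delete trivial equation nat ≐ nat.
Bind S1 := arrow(nat, S2); substituting into the one remaining equation that mentions S1 gives: arrow(arrow(nat, S2), nat) ≐ arrow(T1, nat).
Bind S2 := B; substituting into the remaining equations gives: tup3(string, char, option(T1)) ≐ tup3(B, char, E),  arrow(arrow(nat, B), nat) ≐ arrow(T1, nat). Substituting into the earlier binding gives S1 := arrow(nat, B).
Decompose tup3/3: string ≐ B,  char ≐ char,  option(T1) ≐ E.
Bind B := string; substituting into the one remaining equation that mentions B gives: arrow(arrow(nat, string), nat) ≐ arrow(T1, nat). Substituting into the earlier bindings gives S1 := arrow(nat, string), S2 := string.
Delete trivial equation char ≐ char.
Bind E := option(T1); no other remaining equation mentions E.
Decompose arrow/2: arrow(nat, string) ≐ T1,  nat ≐ nat.
Bind T1 := arrow(nat, string); no other remaining equation mentions T1. Substituting into the earlier binding gives E := option(arrow(nat, string)).
Delete trivial equation nat ≐ nat.
MGU = { S1 -> arrow(nat, string), S2 -> string, B -> string, E -> option(arrow(nat, string)), T1 -> arrow(nat, string) }, so T1 -> arrow(nat, string).

arrow(nat, string)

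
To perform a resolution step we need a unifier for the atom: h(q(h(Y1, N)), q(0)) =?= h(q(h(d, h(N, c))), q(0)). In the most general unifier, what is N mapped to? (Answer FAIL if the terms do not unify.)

Decompose h/2: q(h(Y1, N)) =?= q(h(d, h(N, c))),  q(0) =?= q(0).
Decompose q/1: h(Y1, N) =?= h(d, h(N, c)).
Decompose h/2: Y1 =?= d,  N =?= h(N, c).
Bind Y1 := d; no other remaining equation mentions Y1.
Occurs check fails: N occurs in h(N, c); the equation N =?= h(N, c) has no finite solution.

FAIL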